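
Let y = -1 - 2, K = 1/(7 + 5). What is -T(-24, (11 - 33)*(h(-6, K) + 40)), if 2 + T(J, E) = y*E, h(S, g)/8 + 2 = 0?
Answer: -1582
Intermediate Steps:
K = 1/12 ≈ 0.083333
h(S, g) = -16 (h(S, g) = -16 + 8*0 = -16 + 0 = -16)
y = -3
T(J, E) = -2 - 3*E
-T(-24, (11 - 33)*(h(-6, K) + 40)) = -(-2 - 3*(11 - 33)*(-16 + 40)) = -(-2 - (-66)*24) = -(-2 - 3*(-528)) = -(-2 + 1584) = -1*1582 = -1582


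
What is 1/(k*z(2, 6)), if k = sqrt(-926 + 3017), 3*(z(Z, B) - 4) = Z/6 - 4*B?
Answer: -3*sqrt(2091)/24395 ≈ -0.0056234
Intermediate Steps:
z(Z, B) = 4 - 4*B/3 + Z/18 (z(Z, B) = 4 + (Z/6 - 4*B)/3 = 4 + (-4*B + Z/6)/3 = 4 + (-4*B/3 + Z/18) = 4 - 4*B/3 + Z/18)
k = sqrt(2091) ≈ 45.727
1/(k*z(2, 6)) = 1/(sqrt(2091)*(4 - 4/3*6 + (1/18)*2)) = 1/(sqrt(2091)*(4 - 8 + 1/9)) = 1/(sqrt(2091)*(-35/9)) = 1/(-35*sqrt(2091)/9) = -3*sqrt(2091)/24395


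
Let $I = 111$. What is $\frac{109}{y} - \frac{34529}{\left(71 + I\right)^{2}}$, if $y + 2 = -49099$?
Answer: $- \frac{130693765}{125109348} \approx -1.0446$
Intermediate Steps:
$y = -49101$ ($y = -2 - 49099 = -49101$)
$\frac{109}{y} - \frac{34529}{\left(71 + I\right)^{2}} = \frac{109}{-49101} - \frac{34529}{\left(71 + 111\right)^{2}} = 109 \left(- \frac{1}{49101}\right) - \frac{34529}{182^{2}} = - \frac{109}{49101} - \frac{34529}{33124} = - \frac{130693765}{125109348}$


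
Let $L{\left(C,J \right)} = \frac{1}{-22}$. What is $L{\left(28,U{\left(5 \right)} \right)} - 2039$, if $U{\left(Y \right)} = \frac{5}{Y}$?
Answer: $- \frac{44859}{22} \approx -2039.0$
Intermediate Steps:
$L{\left(C,J \right)} = - \frac{1}{22}$
$L{\left(28,U{\left(5 \right)} \right)} - 2039 = - \frac{1}{22} - 2039 = - \frac{44859}{22}$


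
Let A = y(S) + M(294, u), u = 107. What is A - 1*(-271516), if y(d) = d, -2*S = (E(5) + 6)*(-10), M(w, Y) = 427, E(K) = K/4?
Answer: 1087917/4 ≈ 2.7198e+5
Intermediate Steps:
E(K) = K/4 (E(K) = K*(1/4) = K/4)
S = 145/4 (S = -((1/4)*5 + 6)*(-10)/2 = -(5/4 + 6)*(-10)/2 = -29*(-10)/8 = -1/2*(-145/2) = 145/4 ≈ 36.250)
A = 1853/4 (A = 145/4 + 427 = 1853/4 ≈ 463.25)
A - 1*(-271516) = 1853/4 - 1*(-271516) = 1853/4 + 271516 = 1087917/4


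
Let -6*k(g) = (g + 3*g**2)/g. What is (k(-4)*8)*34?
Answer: 1496/3 ≈ 498.67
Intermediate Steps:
k(g) = -(g + 3*g**2)/(6*g)
(k(-4)*8)*34 = ((-1/6 - 1/2*(-4))*8)*34 = ((-1/6 + 2)*8)*34 = ((11/6)*8)*34 = (44/3)*34 = 1496/3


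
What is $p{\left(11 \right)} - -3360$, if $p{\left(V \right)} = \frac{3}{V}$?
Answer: $\frac{36963}{11} \approx 3360.3$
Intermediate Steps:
$p{\left(11 \right)} - -3360 = \frac{3}{11} - -3360 = 3 \cdot \frac{1}{11} + 3360 = \frac{3}{11} + 3360 = \frac{36963}{11}$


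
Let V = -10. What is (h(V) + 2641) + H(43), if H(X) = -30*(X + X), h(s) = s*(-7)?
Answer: 131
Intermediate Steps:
h(s) = -7*s
H(X) = -60*X
(h(V) + 2641) + H(43) = (-7*(-10) + 2641) - 60*43 = (70 + 2641) - 2580 = 2711 - 2580 = 131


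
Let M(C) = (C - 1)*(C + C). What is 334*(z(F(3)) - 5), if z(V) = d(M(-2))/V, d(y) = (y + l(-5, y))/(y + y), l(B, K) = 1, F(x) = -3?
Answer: -62291/36 ≈ -1730.3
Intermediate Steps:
M(C) = 2*C*(-1 + C) (M(C) = (-1 + C)*(2*C) = 2*C*(-1 + C))
d(y) = (1 + y)/(2*y) (d(y) = (y + 1)/(y + y) = (1 + y)/((2*y)) = (1 + y)*(1/(2*y)) = (1 + y)/(2*y))
z(V) = 13/(24*V) (z(V) = ((1 + 2*(-2)*(-1 - 2))/(2*((2*(-2)*(-1 - 2)))))/V = ((1 + 2*(-2)*(-3))/(2*((2*(-2)*(-3)))))/V = ((½)*(1 + 12)/12)/V = ((½)*(1/12)*13)/V = 13/(24*V))
334*(z(F(3)) - 5) = 334*((13/24)/(-3) - 5) = 334*((13/24)*(-⅓) - 5) = 334*(-13/72 - 5) = 334*(-373/72) = -62291/36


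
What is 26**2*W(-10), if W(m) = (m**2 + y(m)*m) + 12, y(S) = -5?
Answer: 109512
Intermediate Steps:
W(m) = 12 + m**2 - 5*m (W(m) = (m**2 - 5*m) + 12 = 12 + m**2 - 5*m)
26**2*W(-10) = 26**2*(12 + (-10)**2 - 5*(-10)) = 676*(12 + 100 + 50) = 676*162 = 109512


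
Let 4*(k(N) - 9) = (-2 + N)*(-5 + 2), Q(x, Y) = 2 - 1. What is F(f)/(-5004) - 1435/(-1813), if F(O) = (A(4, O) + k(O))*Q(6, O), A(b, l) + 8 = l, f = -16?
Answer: 684139/864024 ≈ 0.79181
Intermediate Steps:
A(b, l) = -8 + l
Q(x, Y) = 1
k(N) = 21/2 - 3*N/4 (k(N) = 9 + ((-2 + N)*(-5 + 2))/4 = 9 + ((-2 + N)*(-3))/4 = 9 + (6 - 3*N)/4 = 9 + (3/2 - 3*N/4) = 21/2 - 3*N/4)
F(O) = 5/2 + O/4 (F(O) = ((-8 + O) + (21/2 - 3*O/4))*1 = (5/2 + O/4)*1 = 5/2 + O/4)
F(f)/(-5004) - 1435/(-1813) = (5/2 + (1/4)*(-16))/(-5004) - 1435/(-1813) = (5/2 - 4)*(-1/5004) - 1435*(-1/1813) = -3/2*(-1/5004) + 205/259 = 1/3336 + 205/259 = 684139/864024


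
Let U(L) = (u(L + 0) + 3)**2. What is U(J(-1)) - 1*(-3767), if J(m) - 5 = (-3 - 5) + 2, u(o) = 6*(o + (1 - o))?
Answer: 3848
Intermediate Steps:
u(o) = 6 (u(o) = 6*1 = 6)
J(m) = -1 (J(m) = 5 + ((-3 - 5) + 2) = 5 + (-8 + 2) = 5 - 6 = -1)
U(L) = 81 (U(L) = (6 + 3)**2 = 9**2 = 81)
U(J(-1)) - 1*(-3767) = 81 - 1*(-3767) = 81 + 3767 = 3848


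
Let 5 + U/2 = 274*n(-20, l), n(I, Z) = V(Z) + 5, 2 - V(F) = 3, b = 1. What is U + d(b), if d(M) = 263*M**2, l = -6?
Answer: 2445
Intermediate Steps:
V(F) = -1 (V(F) = 2 - 1*3 = 2 - 3 = -1)
n(I, Z) = 4 (n(I, Z) = -1 + 5 = 4)
U = 2182 (U = -10 + 2*(274*4) = -10 + 2*1096 = -10 + 2192 = 2182)
U + d(b) = 2182 + 263*1**2 = 2182 + 263*1 = 2182 + 263 = 2445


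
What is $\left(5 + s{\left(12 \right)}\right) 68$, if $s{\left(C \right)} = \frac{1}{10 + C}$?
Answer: $\frac{3774}{11} \approx 343.09$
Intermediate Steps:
$\left(5 + s{\left(12 \right)}\right) 68 = \left(5 + \frac{1}{10 + 12}\right) 68 = \left(5 + \frac{1}{22}\right) 68 = \frac{111}{22} \cdot 68 = \frac{3774}{11}$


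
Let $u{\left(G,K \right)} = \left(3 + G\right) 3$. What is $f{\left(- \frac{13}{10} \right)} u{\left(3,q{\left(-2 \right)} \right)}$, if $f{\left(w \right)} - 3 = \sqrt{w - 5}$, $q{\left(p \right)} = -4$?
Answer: $54 + \frac{27 i \sqrt{70}}{5} \approx 54.0 + 45.18 i$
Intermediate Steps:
$f{\left(w \right)} = 3 + \sqrt{-5 + w}$ ($f{\left(w \right)} = 3 + \sqrt{w - 5} = 3 + \sqrt{-5 + w}$)
$u{\left(G,K \right)} = 9 + 3 G$
$f{\left(- \frac{13}{10} \right)} u{\left(3,q{\left(-2 \right)} \right)} = \left(3 + \sqrt{-5 - \frac{13}{10}}\right) \left(9 + 3 \cdot 3\right) = \left(3 + \sqrt{-5 - \frac{13}{10}}\right) \left(9 + 9\right) = \left(3 + \sqrt{-5 - \frac{13}{10}}\right) 18 = \left(3 + \sqrt{- \frac{63}{10}}\right) 18 = \left(3 + \frac{3 i \sqrt{70}}{10}\right) 18 = 54 + \frac{27 i \sqrt{70}}{5}$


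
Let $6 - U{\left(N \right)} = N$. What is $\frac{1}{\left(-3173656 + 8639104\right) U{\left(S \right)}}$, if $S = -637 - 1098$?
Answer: $\frac{1}{9515344968} \approx 1.0509 \cdot 10^{-10}$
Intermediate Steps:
$S = -1735$
$U{\left(N \right)} = 6 - N$
$\frac{1}{\left(-3173656 + 8639104\right) U{\left(S \right)}} = \frac{1}{\left(-3173656 + 8639104\right) \left(6 - -1735\right)} = \frac{1}{5465448 \left(6 + 1735\right)} = \frac{1}{5465448 \cdot 1741} = \frac{1}{5465448} \cdot \frac{1}{1741} = \frac{1}{9515344968}$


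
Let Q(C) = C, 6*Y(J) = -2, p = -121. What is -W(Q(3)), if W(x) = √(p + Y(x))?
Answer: -2*I*√273/3 ≈ -11.015*I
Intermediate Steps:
Y(J) = -⅓ (Y(J) = (⅙)*(-2) = -⅓)
W(x) = 2*I*√273/3 (W(x) = √(-121 - ⅓) = √(-364/3) = 2*I*√273/3)
-W(Q(3)) = -2*I*√273/3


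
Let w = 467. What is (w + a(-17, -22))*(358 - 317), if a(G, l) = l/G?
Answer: 326401/17 ≈ 19200.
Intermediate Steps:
(w + a(-17, -22))*(358 - 317) = (467 - 22/(-17))*(358 - 317) = (467 - 22*(-1/17))*41 = (467 + 22/17)*41 = (7961/17)*41 = 326401/17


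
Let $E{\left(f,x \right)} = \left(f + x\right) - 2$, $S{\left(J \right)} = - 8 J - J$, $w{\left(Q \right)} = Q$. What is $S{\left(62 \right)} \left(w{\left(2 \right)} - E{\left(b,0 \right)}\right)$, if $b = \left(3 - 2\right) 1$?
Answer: $-1674$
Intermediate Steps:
$S{\left(J \right)} = - 9 J$
$b = 1$ ($b = 1 \cdot 1 = 1$)
$E{\left(f,x \right)} = -2 + f + x$
$S{\left(62 \right)} \left(w{\left(2 \right)} - E{\left(b,0 \right)}\right) = \left(-9\right) 62 \left(2 - \left(-2 + 1 + 0\right)\right) = - 558 \left(2 - -1\right) = - 558 \left(2 + 1\right) = \left(-558\right) 3 = -1674$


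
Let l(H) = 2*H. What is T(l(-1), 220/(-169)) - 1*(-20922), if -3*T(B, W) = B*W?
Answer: 10607014/507 ≈ 20921.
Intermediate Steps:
T(B, W) = -B*W/3
T(l(-1), 220/(-169)) - 1*(-20922) = -2*(-1)*220/(-169)/3 - 1*(-20922) = -1/3*(-2)*220*(-1/169) + 20922 = -1/3*(-2)*(-220/169) + 20922 = -440/507 + 20922 = 10607014/507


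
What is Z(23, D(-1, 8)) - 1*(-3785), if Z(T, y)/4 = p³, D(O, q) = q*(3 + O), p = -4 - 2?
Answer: 2921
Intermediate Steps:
p = -6
Z(T, y) = -864 (Z(T, y) = 4*(-6)³ = 4*(-216) = -864)
Z(23, D(-1, 8)) - 1*(-3785) = -864 - 1*(-3785) = -864 + 3785 = 2921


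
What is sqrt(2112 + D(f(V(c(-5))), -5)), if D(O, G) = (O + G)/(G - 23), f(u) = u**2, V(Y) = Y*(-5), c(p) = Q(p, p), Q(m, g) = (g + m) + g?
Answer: sqrt(93653)/7 ≈ 43.718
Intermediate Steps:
Q(m, g) = m + 2*g
c(p) = 3*p (c(p) = p + 2*p = 3*p)
V(Y) = -5*Y
D(O, G) = (G + O)/(-23 + G)
sqrt(2112 + D(f(V(c(-5))), -5)) = sqrt(2112 + (-5 + (-15*(-5))**2)/(-23 - 5)) = sqrt(2112 + (-5 + (-5*(-15))**2)/(-28)) = sqrt(2112 - (-5 + 75**2)/28) = sqrt(2112 - (-5 + 5625)/28) = sqrt(2112 - 1/28*5620) = sqrt(2112 - 1405/7) = sqrt(13379/7) = sqrt(93653)/7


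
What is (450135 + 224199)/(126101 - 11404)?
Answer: 674334/114697 ≈ 5.8793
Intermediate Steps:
(450135 + 224199)/(126101 - 11404) = 674334/114697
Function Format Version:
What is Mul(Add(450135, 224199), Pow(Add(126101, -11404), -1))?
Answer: Rational(674334, 114697) ≈ 5.8793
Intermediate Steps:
Mul(Add(450135, 224199), Pow(Add(126101, -11404), -1)) = Mul(674334, Pow(114697, -1)) = Mul(674334, Rational(1, 114697)) = Rational(674334, 114697)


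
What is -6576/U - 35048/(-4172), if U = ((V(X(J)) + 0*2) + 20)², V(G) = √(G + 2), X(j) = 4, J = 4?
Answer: -356120494/40477787 + 65760*√6/38809 ≈ -4.6474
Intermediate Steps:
V(G) = √(2 + G)
U = (20 + √6)² (U = ((√(2 + 4) + 0*2) + 20)² = ((√6 + 0) + 20)² = (√6 + 20)² = (20 + √6)² ≈ 503.98)
-6576/U - 35048/(-4172) = -6576/(20 + √6)² - 35048/(-4172) = -6576/(20 + √6)² - 35048*(-1/4172) = -6576/(20 + √6)² + 8762/1043 = 8762/1043 - 6576/(20 + √6)²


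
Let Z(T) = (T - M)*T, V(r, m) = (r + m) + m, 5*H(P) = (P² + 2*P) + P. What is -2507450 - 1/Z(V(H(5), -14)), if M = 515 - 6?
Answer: -26528821001/10580 ≈ -2.5074e+6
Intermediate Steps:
M = 509
H(P) = P²/5 + 3*P/5 (H(P) = ((P² + 2*P) + P)/5 = (P² + 3*P)/5 = P²/5 + 3*P/5)
V(r, m) = r + 2*m (V(r, m) = (m + r) + m = r + 2*m)
Z(T) = T*(-509 + T) (Z(T) = (T - 1*509)*T = (T - 509)*T = (-509 + T)*T = T*(-509 + T))
-2507450 - 1/Z(V(H(5), -14)) = -2507450 - 1/(((⅕)*5*(3 + 5) + 2*(-14))*(-509 + ((⅕)*5*(3 + 5) + 2*(-14)))) = -2507450 - 1/(((⅕)*5*8 - 28)*(-509 + ((⅕)*5*8 - 28))) = -2507450 - 1/((8 - 28)*(-509 + (8 - 28))) = -2507450 - 1/((-20*(-509 - 20))) = -2507450 - 1/((-20*(-529))) = -2507450 - 1/10580 = -26528821001/10580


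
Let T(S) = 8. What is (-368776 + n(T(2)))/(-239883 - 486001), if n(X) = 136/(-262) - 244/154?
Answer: 1859932365/3660995954 ≈ 0.50804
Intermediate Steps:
n(X) = -21218/10087 (n(X) = 136*(-1/262) - 244*1/154 = -68/131 - 122/77 = -21218/10087)
(-368776 + n(T(2)))/(-239883 - 486001) = (-368776 - 21218/10087)/(-239883 - 486001) = -3719864730/10087/(-725884) = -3719864730/10087*(-1/725884) = 1859932365/3660995954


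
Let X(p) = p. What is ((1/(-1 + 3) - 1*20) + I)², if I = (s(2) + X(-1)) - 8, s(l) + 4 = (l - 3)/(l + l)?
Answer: 17161/16 ≈ 1072.6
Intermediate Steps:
s(l) = -4 + (-3 + l)/(2*l) (s(l) = -4 + (l - 3)/(l + l) = -4 + (-3 + l)/((2*l)) = -4 + (-3 + l)*(1/(2*l)) = -4 + (-3 + l)/(2*l))
I = -53/4 (I = ((½)*(-3 - 7*2)/2 - 1) - 8 = ((½)*(½)*(-3 - 14) - 1) - 8 = ((½)*(½)*(-17) - 1) - 8 = (-17/4 - 1) - 8 = -21/4 - 8 = -53/4 ≈ -13.250)
((1/(-1 + 3) - 1*20) + I)² = ((1/(-1 + 3) - 1*20) - 53/4)² = ((1/2 - 20) - 53/4)² = ((½ - 20) - 53/4)² = (-39/2 - 53/4)² = (-131/4)² = 17161/16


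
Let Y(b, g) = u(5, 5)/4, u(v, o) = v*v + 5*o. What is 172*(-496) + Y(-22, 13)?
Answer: -170599/2 ≈ -85300.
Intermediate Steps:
u(v, o) = v² + 5*o
Y(b, g) = 25/2 (Y(b, g) = (5² + 5*5)/4 = (25 + 25)*(¼) = 50*(¼) = 25/2)
172*(-496) + Y(-22, 13) = 172*(-496) + 25/2 = -85312 + 25/2 = -170599/2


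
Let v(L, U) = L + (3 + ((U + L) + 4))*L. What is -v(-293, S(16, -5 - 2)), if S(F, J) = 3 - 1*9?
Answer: -85263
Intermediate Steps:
S(F, J) = -6 (S(F, J) = 3 - 9 = -6)
v(L, U) = L + L*(7 + L + U) (v(L, U) = L + (3 + ((L + U) + 4))*L = L + (3 + (4 + L + U))*L = L + (7 + L + U)*L = L + L*(7 + L + U))
-v(-293, S(16, -5 - 2)) = -(-293)*(8 - 293 - 6) = -(-293)*(-291) = -1*85263 = -85263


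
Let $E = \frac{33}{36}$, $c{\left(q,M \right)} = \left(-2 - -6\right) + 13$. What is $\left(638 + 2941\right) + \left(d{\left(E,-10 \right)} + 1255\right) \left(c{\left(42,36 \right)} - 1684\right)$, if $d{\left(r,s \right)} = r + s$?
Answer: $- \frac{24880369}{12} \approx -2.0734 \cdot 10^{6}$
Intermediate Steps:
$c{\left(q,M \right)} = 17$ ($c{\left(q,M \right)} = \left(-2 + 6\right) + 13 = 4 + 13 = 17$)
$E = \frac{11}{12}$ ($E = 33 \cdot \frac{1}{36} = \frac{11}{12} \approx 0.91667$)
$\left(638 + 2941\right) + \left(d{\left(E,-10 \right)} + 1255\right) \left(c{\left(42,36 \right)} - 1684\right) = \left(638 + 2941\right) + \left(\left(\frac{11}{12} - 10\right) + 1255\right) \left(17 - 1684\right) = 3579 + \left(- \frac{109}{12} + 1255\right) \left(-1667\right) = 3579 + \frac{14951}{12} \left(-1667\right) = 3579 - \frac{24923317}{12} = - \frac{24880369}{12}$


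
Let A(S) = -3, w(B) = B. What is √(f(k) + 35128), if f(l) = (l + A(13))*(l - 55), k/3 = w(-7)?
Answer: 2*√9238 ≈ 192.23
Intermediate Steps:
k = -21 (k = 3*(-7) = -21)
f(l) = (-55 + l)*(-3 + l) (f(l) = (l - 3)*(l - 55) = (-3 + l)*(-55 + l) = (-55 + l)*(-3 + l))
√(f(k) + 35128) = √((165 + (-21)² - 58*(-21)) + 35128) = √((165 + 441 + 1218) + 35128) = √(1824 + 35128) = √36952 = 2*√9238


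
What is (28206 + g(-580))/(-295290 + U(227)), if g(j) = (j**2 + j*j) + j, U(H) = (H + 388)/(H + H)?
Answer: -317993404/134061045 ≈ -2.3720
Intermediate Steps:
U(H) = (388 + H)/(2*H) (U(H) = (388 + H)/((2*H)) = (388 + H)*(1/(2*H)) = (388 + H)/(2*H))
g(j) = j + 2*j**2 (g(j) = (j**2 + j**2) + j = 2*j**2 + j = j + 2*j**2)
(28206 + g(-580))/(-295290 + U(227)) = (28206 - 580*(1 + 2*(-580)))/(-295290 + (1/2)*(388 + 227)/227) = (28206 - 580*(1 - 1160))/(-295290 + (1/2)*(1/227)*615) = (28206 - 580*(-1159))/(-295290 + 615/454) = (28206 + 672220)/(-134061045/454) = 700426*(-454/134061045) = -317993404/134061045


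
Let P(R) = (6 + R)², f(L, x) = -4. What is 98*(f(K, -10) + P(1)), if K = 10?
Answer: 4410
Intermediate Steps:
98*(f(K, -10) + P(1)) = 98*(-4 + (6 + 1)²) = 98*(-4 + 7²) = 98*(-4 + 49) = 98*45 = 4410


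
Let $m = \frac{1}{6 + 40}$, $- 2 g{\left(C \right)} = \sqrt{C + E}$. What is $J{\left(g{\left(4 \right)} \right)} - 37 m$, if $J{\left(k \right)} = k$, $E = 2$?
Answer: $- \frac{37}{46} - \frac{\sqrt{6}}{2} \approx -2.0291$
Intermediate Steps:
$g{\left(C \right)} = - \frac{\sqrt{2 + C}}{2}$ ($g{\left(C \right)} = - \frac{\sqrt{C + 2}}{2} = - \frac{\sqrt{2 + C}}{2}$)
$m = \frac{1}{46} \approx 0.021739$
$J{\left(g{\left(4 \right)} \right)} - 37 m = - \frac{\sqrt{2 + 4}}{2} - \frac{37}{46} = - \frac{\sqrt{6}}{2} - \frac{37}{46} = - \frac{37}{46} - \frac{\sqrt{6}}{2}$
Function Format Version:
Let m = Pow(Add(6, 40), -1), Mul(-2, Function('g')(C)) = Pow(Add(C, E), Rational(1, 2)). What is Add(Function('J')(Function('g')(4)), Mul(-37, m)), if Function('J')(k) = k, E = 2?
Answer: Add(Rational(-37, 46), Mul(Rational(-1, 2), Pow(6, Rational(1, 2)))) ≈ -2.0291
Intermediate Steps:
Function('g')(C) = Mul(Rational(-1, 2), Pow(Add(2, C), Rational(1, 2))) (Function('g')(C) = Mul(Rational(-1, 2), Pow(Add(C, 2), Rational(1, 2))) = Mul(Rational(-1, 2), Pow(Add(2, C), Rational(1, 2))))
m = Rational(1, 46) (m = Pow(46, -1) = Rational(1, 46) ≈ 0.021739)
Add(Function('J')(Function('g')(4)), Mul(-37, m)) = Add(Mul(Rational(-1, 2), Pow(Add(2, 4), Rational(1, 2))), Mul(-37, Rational(1, 46))) = Add(Mul(Rational(-1, 2), Pow(6, Rational(1, 2))), Rational(-37, 46)) = Add(Rational(-37, 46), Mul(Rational(-1, 2), Pow(6, Rational(1, 2))))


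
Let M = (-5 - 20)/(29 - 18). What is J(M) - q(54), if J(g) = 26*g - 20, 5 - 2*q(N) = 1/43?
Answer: -38587/473 ≈ -81.579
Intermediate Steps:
q(N) = 107/43 (q(N) = 5/2 - ½/43 = 5/2 - ½*1/43 = 5/2 - 1/86 = 107/43)
M = -25/11 ≈ -2.2727
J(g) = -20 + 26*g
J(M) - q(54) = (-20 + 26*(-25/11)) - 1*107/43 = (-20 - 650/11) - 107/43 = -870/11 - 107/43 = -38587/473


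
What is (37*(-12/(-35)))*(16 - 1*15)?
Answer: 444/35 ≈ 12.686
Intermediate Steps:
(37*(-12/(-35)))*(16 - 1*15) = (37*(-12*(-1/35)))*(16 - 15) = (37*(12/35))*1 = (444/35)*1 = 444/35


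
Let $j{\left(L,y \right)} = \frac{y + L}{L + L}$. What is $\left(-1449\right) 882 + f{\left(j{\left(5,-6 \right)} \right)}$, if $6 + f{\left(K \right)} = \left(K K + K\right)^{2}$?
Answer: $- \frac{12780239919}{10000} \approx -1.278 \cdot 10^{6}$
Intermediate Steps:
$j{\left(L,y \right)} = \frac{L + y}{2 L}$
$f{\left(K \right)} = -6 + \left(K + K^{2}\right)^{2}$ ($f{\left(K \right)} = -6 + \left(K K + K\right)^{2} = -6 + \left(K^{2} + K\right)^{2} = -6 + \left(K + K^{2}\right)^{2}$)
$\left(-1449\right) 882 + f{\left(j{\left(5,-6 \right)} \right)} = \left(-1449\right) 882 - \left(6 - \left(\frac{5 - 6}{2 \cdot 5}\right)^{2} \left(1 + \frac{5 - 6}{2 \cdot 5}\right)^{2}\right) = -1278018 - \left(6 - \left(\frac{1}{2} \cdot \frac{1}{5} \left(-1\right)\right)^{2} \left(1 + \frac{1}{2} \cdot \frac{1}{5} \left(-1\right)\right)^{2}\right) = -1278018 - \left(6 - \left(- \frac{1}{10}\right)^{2} \left(1 - \frac{1}{10}\right)^{2}\right) = -1278018 - \left(6 - \frac{\left(\frac{9}{10}\right)^{2}}{100}\right) = -1278018 + \left(-6 + \frac{1}{100} \cdot \frac{81}{100}\right) = -1278018 + \left(-6 + \frac{81}{10000}\right) = -1278018 - \frac{59919}{10000} = - \frac{12780239919}{10000}$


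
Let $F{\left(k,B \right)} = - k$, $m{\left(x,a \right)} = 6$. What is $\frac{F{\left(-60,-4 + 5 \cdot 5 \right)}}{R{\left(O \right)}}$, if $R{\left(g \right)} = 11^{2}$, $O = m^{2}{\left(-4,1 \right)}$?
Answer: $\frac{60}{121} \approx 0.49587$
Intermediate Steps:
$O = 36$ ($O = 6^{2} = 36$)
$R{\left(g \right)} = 121$
$\frac{F{\left(-60,-4 + 5 \cdot 5 \right)}}{R{\left(O \right)}} = \frac{\left(-1\right) \left(-60\right)}{121} = 60 \cdot \frac{1}{121} = \frac{60}{121}$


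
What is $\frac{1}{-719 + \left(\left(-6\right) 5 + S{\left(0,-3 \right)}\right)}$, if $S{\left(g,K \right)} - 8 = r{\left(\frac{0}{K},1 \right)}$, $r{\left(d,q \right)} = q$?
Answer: $- \frac{1}{740} \approx -0.0013514$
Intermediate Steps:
$S{\left(g,K \right)} = 9$ ($S{\left(g,K \right)} = 8 + 1 = 9$)
$\frac{1}{-719 + \left(\left(-6\right) 5 + S{\left(0,-3 \right)}\right)} = \frac{1}{-719 + \left(\left(-6\right) 5 + 9\right)} = \frac{1}{-719 + \left(-30 + 9\right)} = \frac{1}{-719 - 21} = \frac{1}{-740} = - \frac{1}{740}$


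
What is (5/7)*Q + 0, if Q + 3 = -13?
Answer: -80/7 ≈ -11.429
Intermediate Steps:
Q = -16 (Q = -3 - 13 = -16)
(5/7)*Q + 0 = (5/7)*(-16) + 0 = -80/7 + 0 = -80/7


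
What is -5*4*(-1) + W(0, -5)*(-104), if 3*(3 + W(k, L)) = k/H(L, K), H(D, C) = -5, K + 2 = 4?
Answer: 332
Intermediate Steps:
K = 2 (K = -2 + 4 = 2)
W(k, L) = -3 - k/15 (W(k, L) = -3 + (k/(-5))/3 = -3 + (k*(-⅕))/3 = -3 + (-k/5)/3 = -3 - k/15)
-5*4*(-1) + W(0, -5)*(-104) = -5*4*(-1) + (-3 - 1/15*0)*(-104) = -20*(-1) + (-3 + 0)*(-104) = 20 - 3*(-104) = 20 + 312 = 332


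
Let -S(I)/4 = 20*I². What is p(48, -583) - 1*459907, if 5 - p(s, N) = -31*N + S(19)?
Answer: -449095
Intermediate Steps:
S(I) = -80*I²
p(s, N) = 28885 + 31*N (p(s, N) = 5 - (-31*N - 80*19²) = 5 - (-31*N - 80*361) = 5 - (-31*N - 28880) = 5 - (-28880 - 31*N) = 5 + (28880 + 31*N) = 28885 + 31*N)
p(48, -583) - 1*459907 = (28885 + 31*(-583)) - 1*459907 = (28885 - 18073) - 459907 = 10812 - 459907 = -449095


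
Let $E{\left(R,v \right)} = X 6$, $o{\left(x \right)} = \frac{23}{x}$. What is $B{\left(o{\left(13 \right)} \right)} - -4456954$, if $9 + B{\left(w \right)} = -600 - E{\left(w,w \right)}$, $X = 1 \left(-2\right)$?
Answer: $4456357$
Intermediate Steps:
$X = -2$
$E{\left(R,v \right)} = -12$ ($E{\left(R,v \right)} = \left(-2\right) 6 = -12$)
$B{\left(w \right)} = -597$ ($B{\left(w \right)} = -9 - 588 = -597$)
$B{\left(o{\left(13 \right)} \right)} - -4456954 = -597 - -4456954 = -597 + 4456954 = 4456357$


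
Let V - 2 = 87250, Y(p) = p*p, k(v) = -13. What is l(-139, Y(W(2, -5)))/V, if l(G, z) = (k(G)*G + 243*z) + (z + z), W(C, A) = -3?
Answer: 1003/21813 ≈ 0.045982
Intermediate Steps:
Y(p) = p²
V = 87252 (V = 2 + 87250 = 87252)
l(G, z) = -13*G + 245*z (l(G, z) = (-13*G + 243*z) + (z + z) = (-13*G + 243*z) + 2*z = -13*G + 245*z)
l(-139, Y(W(2, -5)))/V = (-13*(-139) + 245*(-3)²)/87252 = (1807 + 245*9)*(1/87252) = (1807 + 2205)*(1/87252) = 4012*(1/87252) = 1003/21813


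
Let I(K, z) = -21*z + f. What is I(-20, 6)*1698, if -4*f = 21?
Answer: -445725/2 ≈ -2.2286e+5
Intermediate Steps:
f = -21/4 (f = -1/4*21 = -21/4 ≈ -5.2500)
I(K, z) = -21/4 - 21*z (I(K, z) = -21*z - 21/4 = -21/4 - 21*z)
I(-20, 6)*1698 = (-21/4 - 21*6)*1698 = (-21/4 - 126)*1698 = -525/4*1698 = -445725/2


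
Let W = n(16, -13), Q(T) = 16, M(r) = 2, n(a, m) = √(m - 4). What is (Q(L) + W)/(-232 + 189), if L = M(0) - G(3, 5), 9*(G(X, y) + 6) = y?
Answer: -16/43 - I*√17/43 ≈ -0.37209 - 0.095886*I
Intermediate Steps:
n(a, m) = √(-4 + m)
G(X, y) = -6 + y/9
L = 67/9 (L = 2 - (-6 + (⅑)*5) = 2 - (-6 + 5/9) = 2 - 1*(-49/9) = 2 + 49/9 = 67/9 ≈ 7.4444)
W = I*√17 (W = √(-4 - 13) = √(-17) = I*√17 ≈ 4.1231*I)
(Q(L) + W)/(-232 + 189) = (16 + I*√17)/(-232 + 189) = (16 + I*√17)/(-43) = (16 + I*√17)*(-1/43) = -16/43 - I*√17/43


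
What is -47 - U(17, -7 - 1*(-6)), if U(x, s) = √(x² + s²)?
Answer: -47 - √290 ≈ -64.029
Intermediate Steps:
U(x, s) = √(s² + x²)
-47 - U(17, -7 - 1*(-6)) = -47 - √((-7 - 1*(-6))² + 17²) = -47 - √((-7 + 6)² + 289) = -47 - √((-1)² + 289) = -47 - √(1 + 289) = -47 - √290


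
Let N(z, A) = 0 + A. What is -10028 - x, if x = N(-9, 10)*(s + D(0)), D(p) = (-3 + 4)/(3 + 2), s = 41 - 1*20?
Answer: -10240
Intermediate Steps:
N(z, A) = A
s = 21 (s = 41 - 20 = 21)
D(p) = ⅕ (D(p) = 1/5 = 1*(⅕) = ⅕)
x = 212 (x = 10*(21 + ⅕) = 10*(106/5) = 212)
-10028 - x = -10028 - 1*212 = -10028 - 212 = -10240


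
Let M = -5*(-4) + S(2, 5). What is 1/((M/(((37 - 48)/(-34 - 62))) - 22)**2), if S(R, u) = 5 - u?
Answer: 121/2815684 ≈ 4.2974e-5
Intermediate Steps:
M = 20 (M = -5*(-4) + (5 - 1*5) = 20 + (5 - 5) = 20 + 0 = 20)
1/((M/(((37 - 48)/(-34 - 62))) - 22)**2) = 1/((20/(((37 - 48)/(-34 - 62))) - 22)**2) = 1/((20/((-11/(-96))) - 22)**2) = 1/((20/((-11*(-1/96))) - 22)**2) = 1/((20/(11/96) - 22)**2) = 1/((20*(96/11) - 22)**2) = 1/((1920/11 - 22)**2) = 1/((1678/11)**2) = 1/(2815684/121) = 121/2815684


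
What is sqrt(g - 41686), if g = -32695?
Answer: I*sqrt(74381) ≈ 272.73*I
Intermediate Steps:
sqrt(g - 41686) = sqrt(-32695 - 41686) = sqrt(-74381) = I*sqrt(74381)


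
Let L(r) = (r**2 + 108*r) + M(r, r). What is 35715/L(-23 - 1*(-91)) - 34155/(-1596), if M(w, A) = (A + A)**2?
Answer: 1866495/82688 ≈ 22.573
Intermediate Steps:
M(w, A) = 4*A**2 (M(w, A) = (2*A)**2 = 4*A**2)
L(r) = 5*r**2 + 108*r (L(r) = (r**2 + 108*r) + 4*r**2 = 5*r**2 + 108*r)
35715/L(-23 - 1*(-91)) - 34155/(-1596) = 35715/(((-23 - 1*(-91))*(108 + 5*(-23 - 1*(-91))))) - 34155/(-1596) = 35715/(((-23 + 91)*(108 + 5*(-23 + 91)))) - 34155*(-1/1596) = 35715/((68*(108 + 5*68))) + 11385/532 = 35715/((68*(108 + 340))) + 11385/532 = 35715/((68*448)) + 11385/532 = 35715/30464 + 11385/532 = 1866495/82688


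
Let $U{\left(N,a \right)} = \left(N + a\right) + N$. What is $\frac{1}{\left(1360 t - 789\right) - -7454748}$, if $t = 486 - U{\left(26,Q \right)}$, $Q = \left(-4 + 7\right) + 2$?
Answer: $\frac{1}{8037399} \approx 1.2442 \cdot 10^{-7}$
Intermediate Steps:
$Q = 5$ ($Q = 3 + 2 = 5$)
$U{\left(N,a \right)} = a + 2 N$
$t = 429$ ($t = 486 - \left(5 + 2 \cdot 26\right) = 486 - \left(5 + 52\right) = 486 - 57 = 429$)
$\frac{1}{\left(1360 t - 789\right) - -7454748} = \frac{1}{\left(1360 \cdot 429 - 789\right) - -7454748} = \frac{1}{\left(583440 - 789\right) + 7454748} = \frac{1}{582651 + 7454748} = \frac{1}{8037399}$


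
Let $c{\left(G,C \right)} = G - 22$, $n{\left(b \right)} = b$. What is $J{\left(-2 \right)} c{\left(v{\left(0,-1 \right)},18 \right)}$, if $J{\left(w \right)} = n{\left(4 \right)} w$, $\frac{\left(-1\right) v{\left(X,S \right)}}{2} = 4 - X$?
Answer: $240$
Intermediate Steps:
$v{\left(X,S \right)} = -8 + 2 X$ ($v{\left(X,S \right)} = - 2 \left(4 - X\right) = -8 + 2 X$)
$c{\left(G,C \right)} = -22 + G$
$J{\left(w \right)} = 4 w$
$J{\left(-2 \right)} c{\left(v{\left(0,-1 \right)},18 \right)} = 4 \left(-2\right) \left(-22 + \left(-8 + 2 \cdot 0\right)\right) = - 8 \left(-22 + \left(-8 + 0\right)\right) = - 8 \left(-22 - 8\right) = \left(-8\right) \left(-30\right) = 240$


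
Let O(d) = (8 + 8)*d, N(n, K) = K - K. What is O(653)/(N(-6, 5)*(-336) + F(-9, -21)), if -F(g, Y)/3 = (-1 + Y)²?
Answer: -2612/363 ≈ -7.1956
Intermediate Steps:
N(n, K) = 0
O(d) = 16*d
F(g, Y) = -3*(-1 + Y)²
O(653)/(N(-6, 5)*(-336) + F(-9, -21)) = (16*653)/(0*(-336) - 3*(-1 - 21)²) = 10448/(0 - 3*(-22)²) = 10448/(0 - 3*484) = 10448/(0 - 1452) = 10448/(-1452) = 10448*(-1/1452) = -2612/363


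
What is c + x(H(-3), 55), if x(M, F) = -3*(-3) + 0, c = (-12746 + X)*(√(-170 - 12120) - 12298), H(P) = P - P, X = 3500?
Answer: 113707317 - 9246*I*√12290 ≈ 1.1371e+8 - 1.025e+6*I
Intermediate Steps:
H(P) = 0
c = 113707308 - 9246*I*√12290 (c = (-12746 + 3500)*(√(-170 - 12120) - 12298) = -9246*(√(-12290) - 12298) = -9246*(I*√12290 - 12298) = -9246*(-12298 + I*√12290) = 113707308 - 9246*I*√12290 ≈ 1.1371e+8 - 1.025e+6*I)
x(M, F) = 9 (x(M, F) = 9 + 0 = 9)
c + x(H(-3), 55) = (113707308 - 9246*I*√12290) + 9 = 113707317 - 9246*I*√12290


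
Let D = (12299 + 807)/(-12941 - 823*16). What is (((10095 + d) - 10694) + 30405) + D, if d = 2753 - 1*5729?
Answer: 700491364/26109 ≈ 26830.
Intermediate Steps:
d = -2976 (d = 2753 - 5729 = -2976)
D = -13106/26109 (D = 13106/(-12941 - 13168) = 13106/(-26109) = 13106*(-1/26109) = -13106/26109 ≈ -0.50197)
(((10095 + d) - 10694) + 30405) + D = (((10095 - 2976) - 10694) + 30405) - 13106/26109 = ((7119 - 10694) + 30405) - 13106/26109 = (-3575 + 30405) - 13106/26109 = 26830 - 13106/26109 = 700491364/26109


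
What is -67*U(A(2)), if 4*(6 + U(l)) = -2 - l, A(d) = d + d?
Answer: 1005/2 ≈ 502.50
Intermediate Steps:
A(d) = 2*d
U(l) = -13/2 - l/4 (U(l) = -6 + (-2 - l)/4 = -6 + (-½ - l/4) = -13/2 - l/4)
-67*U(A(2)) = -67*(-13/2 - 2/2) = -67*(-13/2 - ¼*4) = -67*(-13/2 - 1) = -67*(-15/2) = 1005/2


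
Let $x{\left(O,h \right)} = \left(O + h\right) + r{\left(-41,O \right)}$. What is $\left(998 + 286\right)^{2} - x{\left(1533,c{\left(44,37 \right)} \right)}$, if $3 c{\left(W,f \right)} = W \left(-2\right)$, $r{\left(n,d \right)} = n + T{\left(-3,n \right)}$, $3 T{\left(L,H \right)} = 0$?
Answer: $\frac{4941580}{3} \approx 1.6472 \cdot 10^{6}$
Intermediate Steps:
$T{\left(L,H \right)} = 0$ ($T{\left(L,H \right)} = \frac{1}{3} \cdot 0 = 0$)
$r{\left(n,d \right)} = n$ ($r{\left(n,d \right)} = n + 0 = n$)
$c{\left(W,f \right)} = - \frac{2 W}{3}$ ($c{\left(W,f \right)} = \frac{W \left(-2\right)}{3} = \frac{\left(-2\right) W}{3} = - \frac{2 W}{3}$)
$x{\left(O,h \right)} = -41 + O + h$ ($x{\left(O,h \right)} = \left(O + h\right) - 41 = -41 + O + h$)
$\left(998 + 286\right)^{2} - x{\left(1533,c{\left(44,37 \right)} \right)} = \left(998 + 286\right)^{2} - \left(-41 + 1533 - \frac{88}{3}\right) = 1284^{2} - \left(-41 + 1533 - \frac{88}{3}\right) = 1648656 - \frac{4388}{3} = \frac{4941580}{3}$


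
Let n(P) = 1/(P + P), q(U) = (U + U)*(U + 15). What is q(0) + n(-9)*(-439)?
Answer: 439/18 ≈ 24.389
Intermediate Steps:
q(U) = 2*U*(15 + U) (q(U) = (2*U)*(15 + U) = 2*U*(15 + U))
n(P) = 1/(2*P)
q(0) + n(-9)*(-439) = 2*0*(15 + 0) + ((½)/(-9))*(-439) = 2*0*15 + ((½)*(-⅑))*(-439) = 0 - 1/18*(-439) = 0 + 439/18 = 439/18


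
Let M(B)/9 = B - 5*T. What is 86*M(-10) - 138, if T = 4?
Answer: -23358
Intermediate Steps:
M(B) = -180 + 9*B (M(B) = 9*(B - 5*4) = 9*(B - 20) = 9*(-20 + B) = -180 + 9*B)
86*M(-10) - 138 = 86*(-180 + 9*(-10)) - 138 = 86*(-180 - 90) - 138 = 86*(-270) - 138 = -23220 - 138 = -23358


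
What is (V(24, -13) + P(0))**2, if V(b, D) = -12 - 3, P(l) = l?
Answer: 225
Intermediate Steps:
V(b, D) = -15
(V(24, -13) + P(0))**2 = (-15 + 0)**2 = (-15)**2 = 225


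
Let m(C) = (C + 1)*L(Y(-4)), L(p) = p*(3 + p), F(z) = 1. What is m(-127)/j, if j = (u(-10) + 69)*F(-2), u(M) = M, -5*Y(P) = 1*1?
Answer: 1764/1475 ≈ 1.1959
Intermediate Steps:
Y(P) = -⅕ (Y(P) = -1/5 = -⅕*1 = -⅕)
j = 59 (j = (-10 + 69)*1 = 59*1 = 59)
m(C) = -14/25 - 14*C/25 (m(C) = (C + 1)*(-(3 - ⅕)/5) = (1 + C)*(-⅕*14/5) = (1 + C)*(-14/25) = -14/25 - 14*C/25)
m(-127)/j = (-14/25 - 14/25*(-127))/59 = (-14/25 + 1778/25)*(1/59) = (1764/25)*(1/59) = 1764/1475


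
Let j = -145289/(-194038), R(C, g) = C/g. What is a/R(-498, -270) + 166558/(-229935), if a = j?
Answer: -1179126060257/3703138584990 ≈ -0.31841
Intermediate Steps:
j = 145289/194038 (j = -145289*(-1/194038) = 145289/194038 ≈ 0.74877)
a = 145289/194038 ≈ 0.74877
a/R(-498, -270) + 166558/(-229935) = 145289/(194038*((-498/(-270)))) + 166558/(-229935) = 145289/(194038*((-498*(-1/270)))) + 166558*(-1/229935) = 145289/(194038*(83/45)) - 166558/229935 = (145289/194038)*(45/83) - 166558/229935 = 6538005/16105154 - 166558/229935 = -1179126060257/3703138584990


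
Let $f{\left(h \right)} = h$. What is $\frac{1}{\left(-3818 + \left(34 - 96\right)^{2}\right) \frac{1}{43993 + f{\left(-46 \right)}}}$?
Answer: $\frac{43947}{26} \approx 1690.3$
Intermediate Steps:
$\frac{1}{\left(-3818 + \left(34 - 96\right)^{2}\right) \frac{1}{43993 + f{\left(-46 \right)}}} = \frac{1}{\left(-3818 + \left(34 - 96\right)^{2}\right) \frac{1}{43993 - 46}} = \frac{1}{\left(-3818 + \left(-62\right)^{2}\right) \frac{1}{43947}} = \frac{1}{\left(-3818 + 3844\right) \frac{1}{43947}} = \frac{1}{26 \cdot \frac{1}{43947}} = \frac{1}{\frac{26}{43947}} = \frac{43947}{26}$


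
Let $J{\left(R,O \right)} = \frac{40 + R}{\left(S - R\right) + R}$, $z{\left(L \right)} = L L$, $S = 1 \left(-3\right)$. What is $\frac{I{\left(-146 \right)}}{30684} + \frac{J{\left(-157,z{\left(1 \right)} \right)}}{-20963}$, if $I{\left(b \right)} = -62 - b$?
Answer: $\frac{47018}{53602391} \approx 0.00087716$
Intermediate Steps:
$S = -3$
$z{\left(L \right)} = L^{2}$
$J{\left(R,O \right)} = - \frac{40}{3} - \frac{R}{3}$ ($J{\left(R,O \right)} = \frac{40 + R}{\left(-3 - R\right) + R} = \frac{40 + R}{-3} = \left(40 + R\right) \left(- \frac{1}{3}\right) = - \frac{40}{3} - \frac{R}{3}$)
$\frac{I{\left(-146 \right)}}{30684} + \frac{J{\left(-157,z{\left(1 \right)} \right)}}{-20963} = \frac{-62 - -146}{30684} + \frac{- \frac{40}{3} - - \frac{157}{3}}{-20963} = \left(-62 + 146\right) \frac{1}{30684} + \left(- \frac{40}{3} + \frac{157}{3}\right) \left(- \frac{1}{20963}\right) = 84 \cdot \frac{1}{30684} + 39 \left(- \frac{1}{20963}\right) = \frac{7}{2557} - \frac{39}{20963} = \frac{47018}{53602391}$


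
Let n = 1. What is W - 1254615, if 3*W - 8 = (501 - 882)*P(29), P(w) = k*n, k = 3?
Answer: -3764980/3 ≈ -1.2550e+6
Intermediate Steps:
P(w) = 3 (P(w) = 3*1 = 3)
W = -1135/3 (W = 8/3 + ((501 - 882)*3)/3 = 8/3 + (-381*3)/3 = 8/3 + (1/3)*(-1143) = 8/3 - 381 = -1135/3 ≈ -378.33)
W - 1254615 = -1135/3 - 1254615 = -3764980/3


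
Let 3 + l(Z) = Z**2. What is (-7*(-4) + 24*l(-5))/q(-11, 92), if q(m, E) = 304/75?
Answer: 10425/76 ≈ 137.17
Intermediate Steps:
q(m, E) = 304/75 (q(m, E) = 304*(1/75) = 304/75)
l(Z) = -3 + Z**2
(-7*(-4) + 24*l(-5))/q(-11, 92) = (-7*(-4) + 24*(-3 + (-5)**2))/(304/75) = (28 + 24*(-3 + 25))*(75/304) = (28 + 24*22)*(75/304) = (28 + 528)*(75/304) = 556*(75/304) = 10425/76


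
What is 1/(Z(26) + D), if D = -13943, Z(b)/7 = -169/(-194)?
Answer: -194/2703759 ≈ -7.1752e-5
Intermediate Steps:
Z(b) = 1183/194 (Z(b) = 7*(-169/(-194)) = 7*(-169*(-1/194)) = 7*(169/194) = 1183/194)
1/(Z(26) + D) = 1/(1183/194 - 13943) = 1/(-2703759/194) = -194/2703759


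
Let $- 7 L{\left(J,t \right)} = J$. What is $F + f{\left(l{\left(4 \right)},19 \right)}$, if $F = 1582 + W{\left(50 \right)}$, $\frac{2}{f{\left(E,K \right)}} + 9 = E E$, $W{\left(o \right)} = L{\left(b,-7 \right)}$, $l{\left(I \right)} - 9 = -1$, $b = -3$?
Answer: $\frac{609249}{385} \approx 1582.5$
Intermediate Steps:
$L{\left(J,t \right)} = - \frac{J}{7}$
$l{\left(I \right)} = 8$ ($l{\left(I \right)} = 9 - 1 = 8$)
$W{\left(o \right)} = \frac{3}{7}$ ($W{\left(o \right)} = \left(- \frac{1}{7}\right) \left(-3\right) = \frac{3}{7}$)
$f{\left(E,K \right)} = \frac{2}{-9 + E^{2}}$ ($f{\left(E,K \right)} = \frac{2}{-9 + E E} = \frac{2}{-9 + E^{2}}$)
$F = \frac{11077}{7}$ ($F = 1582 + \frac{3}{7} = \frac{11077}{7} \approx 1582.4$)
$F + f{\left(l{\left(4 \right)},19 \right)} = \frac{11077}{7} + \frac{2}{-9 + 8^{2}} = \frac{11077}{7} + \frac{2}{-9 + 64} = \frac{11077}{7} + \frac{2}{55} = \frac{609249}{385}$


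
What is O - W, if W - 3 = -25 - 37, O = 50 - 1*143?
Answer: -34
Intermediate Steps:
O = -93 (O = 50 - 143 = -93)
W = -59 (W = 3 + (-25 - 37) = 3 - 62 = -59)
O - W = -93 - 1*(-59) = -93 + 59 = -34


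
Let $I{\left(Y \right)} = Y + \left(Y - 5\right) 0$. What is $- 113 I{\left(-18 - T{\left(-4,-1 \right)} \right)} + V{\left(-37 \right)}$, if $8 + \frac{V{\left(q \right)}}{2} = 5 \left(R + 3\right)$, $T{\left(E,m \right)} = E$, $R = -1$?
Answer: $1586$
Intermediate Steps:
$I{\left(Y \right)} = Y$ ($I{\left(Y \right)} = Y + \left(-5 + Y\right) 0 = Y + 0 = Y$)
$V{\left(q \right)} = 4$ ($V{\left(q \right)} = -16 + 2 \cdot 5 \left(-1 + 3\right) = -16 + 2 \cdot 5 \cdot 2 = -16 + 2 \cdot 10 = -16 + 20 = 4$)
$- 113 I{\left(-18 - T{\left(-4,-1 \right)} \right)} + V{\left(-37 \right)} = - 113 \left(-18 - -4\right) + 4 = - 113 \left(-18 + 4\right) + 4 = \left(-113\right) \left(-14\right) + 4 = 1582 + 4 = 1586$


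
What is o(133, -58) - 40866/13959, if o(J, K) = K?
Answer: -283496/4653 ≈ -60.928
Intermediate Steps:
o(133, -58) - 40866/13959 = -58 - 40866/13959 = -58 - 40866*1/13959 = -58 - 13622/4653 = -283496/4653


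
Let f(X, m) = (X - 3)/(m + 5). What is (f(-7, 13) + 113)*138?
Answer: 46552/3 ≈ 15517.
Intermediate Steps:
f(X, m) = (-3 + X)/(5 + m)
(f(-7, 13) + 113)*138 = ((-3 - 7)/(5 + 13) + 113)*138 = (-10/18 + 113)*138 = ((1/18)*(-10) + 113)*138 = (-5/9 + 113)*138 = (1012/9)*138 = 46552/3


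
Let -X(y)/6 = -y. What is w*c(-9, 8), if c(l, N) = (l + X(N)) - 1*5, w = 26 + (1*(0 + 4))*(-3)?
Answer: 476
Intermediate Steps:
w = 14 (w = 26 + (1*4)*(-3) = 26 + 4*(-3) = 26 - 12 = 14)
X(y) = 6*y (X(y) = -(-6)*y = 6*y)
c(l, N) = -5 + l + 6*N (c(l, N) = (l + 6*N) - 1*5 = (l + 6*N) - 5 = -5 + l + 6*N)
w*c(-9, 8) = 14*(-5 - 9 + 6*8) = 14*(-5 - 9 + 48) = 14*34 = 476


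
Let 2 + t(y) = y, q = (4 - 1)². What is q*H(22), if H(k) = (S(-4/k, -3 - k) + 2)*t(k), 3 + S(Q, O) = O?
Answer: -4680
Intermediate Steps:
q = 9 (q = 3² = 9)
S(Q, O) = -3 + O
t(y) = -2 + y
H(k) = (-4 - k)*(-2 + k) (H(k) = ((-3 + (-3 - k)) + 2)*(-2 + k) = ((-6 - k) + 2)*(-2 + k) = (-4 - k)*(-2 + k))
q*H(22) = 9*(-(-2 + 22)*(4 + 22)) = 9*(-1*20*26) = 9*(-520) = -4680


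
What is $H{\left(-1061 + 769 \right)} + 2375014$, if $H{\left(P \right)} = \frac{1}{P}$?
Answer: $\frac{693504087}{292} \approx 2.375 \cdot 10^{6}$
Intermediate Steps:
$H{\left(-1061 + 769 \right)} + 2375014 = \frac{1}{-1061 + 769} + 2375014 = \frac{1}{-292} + 2375014 = - \frac{1}{292} + 2375014 = \frac{693504087}{292}$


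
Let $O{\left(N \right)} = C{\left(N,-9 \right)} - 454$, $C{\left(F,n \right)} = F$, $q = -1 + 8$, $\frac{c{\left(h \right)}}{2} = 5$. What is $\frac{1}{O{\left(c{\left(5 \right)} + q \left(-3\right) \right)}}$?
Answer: $- \frac{1}{465} \approx -0.0021505$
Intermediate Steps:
$c{\left(h \right)} = 10$ ($c{\left(h \right)} = 2 \cdot 5 = 10$)
$q = 7$
$O{\left(N \right)} = -454 + N$ ($O{\left(N \right)} = N - 454 = -454 + N$)
$\frac{1}{O{\left(c{\left(5 \right)} + q \left(-3\right) \right)}} = \frac{1}{-454 + \left(10 + 7 \left(-3\right)\right)} = \frac{1}{-454 + \left(10 - 21\right)} = \frac{1}{-454 - 11} = \frac{1}{-465} = - \frac{1}{465}$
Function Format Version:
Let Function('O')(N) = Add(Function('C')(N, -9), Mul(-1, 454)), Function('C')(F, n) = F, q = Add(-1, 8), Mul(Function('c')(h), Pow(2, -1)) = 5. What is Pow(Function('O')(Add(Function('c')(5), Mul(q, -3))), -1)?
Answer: Rational(-1, 465) ≈ -0.0021505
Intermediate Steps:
Function('c')(h) = 10 (Function('c')(h) = Mul(2, 5) = 10)
q = 7
Function('O')(N) = Add(-454, N) (Function('O')(N) = Add(N, Mul(-1, 454)) = Add(N, -454) = Add(-454, N))
Pow(Function('O')(Add(Function('c')(5), Mul(q, -3))), -1) = Pow(Add(-454, Add(10, Mul(7, -3))), -1) = Pow(Add(-454, Add(10, -21)), -1) = Pow(Add(-454, -11), -1) = Pow(-465, -1) = Rational(-1, 465)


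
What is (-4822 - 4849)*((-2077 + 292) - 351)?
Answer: 20657256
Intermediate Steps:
(-4822 - 4849)*((-2077 + 292) - 351) = -9671*(-1785 - 351) = -9671*(-2136) = 20657256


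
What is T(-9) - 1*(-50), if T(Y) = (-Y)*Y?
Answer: -31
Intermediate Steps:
T(Y) = -Y²
T(-9) - 1*(-50) = -1*(-9)² - 1*(-50) = -1*81 + 50 = -81 + 50 = -31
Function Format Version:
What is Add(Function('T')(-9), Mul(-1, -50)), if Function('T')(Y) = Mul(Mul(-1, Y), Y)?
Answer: -31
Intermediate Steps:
Function('T')(Y) = Mul(-1, Pow(Y, 2))
Add(Function('T')(-9), Mul(-1, -50)) = Add(Mul(-1, Pow(-9, 2)), Mul(-1, -50)) = Add(Mul(-1, 81), 50) = Add(-81, 50) = -31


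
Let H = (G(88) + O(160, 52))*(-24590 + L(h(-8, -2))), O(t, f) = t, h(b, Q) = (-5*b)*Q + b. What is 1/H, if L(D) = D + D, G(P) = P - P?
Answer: -1/3962560 ≈ -2.5236e-7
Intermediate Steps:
G(P) = 0
h(b, Q) = b - 5*Q*b (h(b, Q) = -5*Q*b + b = b - 5*Q*b)
L(D) = 2*D
H = -3962560 (H = (0 + 160)*(-24590 + 2*(-8*(1 - 5*(-2)))) = 160*(-24590 + 2*(-8*(1 + 10))) = 160*(-24590 + 2*(-8*11)) = 160*(-24590 + 2*(-88)) = 160*(-24590 - 176) = 160*(-24766) = -3962560)
1/H = 1/(-3962560) = -1/3962560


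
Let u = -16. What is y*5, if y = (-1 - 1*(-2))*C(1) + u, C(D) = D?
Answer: -75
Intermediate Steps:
y = -15 (y = (-1 - 1*(-2))*1 - 16 = (-1 + 2)*1 - 16 = 1*1 - 16 = 1 - 16 = -15)
y*5 = -15*5 = -75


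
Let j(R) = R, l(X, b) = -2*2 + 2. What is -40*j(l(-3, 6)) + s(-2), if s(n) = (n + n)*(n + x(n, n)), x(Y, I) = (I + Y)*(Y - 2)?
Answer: 24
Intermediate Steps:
l(X, b) = -2 (l(X, b) = -4 + 2 = -2)
x(Y, I) = (-2 + Y)*(I + Y) (x(Y, I) = (I + Y)*(-2 + Y) = (-2 + Y)*(I + Y))
s(n) = 2*n*(-3*n + 2*n²) (s(n) = (n + n)*(n + (n² - 2*n - 2*n + n*n)) = (2*n)*(n + (n² - 2*n - 2*n + n²)) = (2*n)*(n + (-4*n + 2*n²)) = (2*n)*(-3*n + 2*n²) = 2*n*(-3*n + 2*n²))
-40*j(l(-3, 6)) + s(-2) = -40*(-2) + (-2)²*(-6 + 4*(-2)) = 80 + 4*(-6 - 8) = 80 + 4*(-14) = 80 - 56 = 24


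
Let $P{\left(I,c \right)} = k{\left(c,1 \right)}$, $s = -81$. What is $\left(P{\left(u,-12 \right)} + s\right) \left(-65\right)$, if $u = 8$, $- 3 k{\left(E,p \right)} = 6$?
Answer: $5395$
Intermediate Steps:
$k{\left(E,p \right)} = -2$ ($k{\left(E,p \right)} = \left(- \frac{1}{3}\right) 6 = -2$)
$P{\left(I,c \right)} = -2$
$\left(P{\left(u,-12 \right)} + s\right) \left(-65\right) = \left(-2 - 81\right) \left(-65\right) = \left(-83\right) \left(-65\right) = 5395$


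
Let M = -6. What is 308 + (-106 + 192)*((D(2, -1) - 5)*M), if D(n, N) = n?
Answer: 1856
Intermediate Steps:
308 + (-106 + 192)*((D(2, -1) - 5)*M) = 308 + (-106 + 192)*((2 - 5)*(-6)) = 308 + 86*(-3*(-6)) = 308 + 86*18 = 308 + 1548 = 1856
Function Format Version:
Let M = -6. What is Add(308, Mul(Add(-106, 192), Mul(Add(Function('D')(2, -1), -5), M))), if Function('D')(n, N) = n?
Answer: 1856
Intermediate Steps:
Add(308, Mul(Add(-106, 192), Mul(Add(Function('D')(2, -1), -5), M))) = Add(308, Mul(Add(-106, 192), Mul(Add(2, -5), -6))) = Add(308, Mul(86, Mul(-3, -6))) = Add(308, Mul(86, 18)) = Add(308, 1548) = 1856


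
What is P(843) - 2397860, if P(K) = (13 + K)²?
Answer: -1665124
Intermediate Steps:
P(843) - 2397860 = (13 + 843)² - 2397860 = 856² - 2397860 = 732736 - 2397860 = -1665124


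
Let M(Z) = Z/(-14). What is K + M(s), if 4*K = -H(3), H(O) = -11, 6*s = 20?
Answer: 211/84 ≈ 2.5119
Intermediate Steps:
s = 10/3 (s = (1/6)*20 = 10/3 ≈ 3.3333)
M(Z) = -Z/14 (M(Z) = Z*(-1/14) = -Z/14)
K = 11/4 (K = (-1*(-11))/4 = (1/4)*11 = 11/4 ≈ 2.7500)
K + M(s) = 11/4 - 1/14*10/3 = 11/4 - 5/21 = 211/84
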